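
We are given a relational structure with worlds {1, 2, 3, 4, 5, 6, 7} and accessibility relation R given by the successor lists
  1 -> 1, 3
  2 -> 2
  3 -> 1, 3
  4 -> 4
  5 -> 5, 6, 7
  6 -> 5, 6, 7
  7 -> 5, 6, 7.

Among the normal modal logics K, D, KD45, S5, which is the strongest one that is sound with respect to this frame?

Serial (axiom D): yes — every world has a successor (e.g. 1 R 1).
Euclidean (axiom 5): yes — any two successors of a common world are R-related.
Transitive (axiom 4): yes — every two-step R-path is closed by a direct edge.
Reflexive (axiom T): yes — every world is R-related to itself.
So F validates K, D, KD45, S5. The strongest is S5.

S5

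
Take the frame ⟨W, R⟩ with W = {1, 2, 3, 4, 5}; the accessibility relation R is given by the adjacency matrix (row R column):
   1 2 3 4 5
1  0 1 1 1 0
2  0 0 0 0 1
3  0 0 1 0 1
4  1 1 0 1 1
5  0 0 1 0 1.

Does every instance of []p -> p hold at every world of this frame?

The schema T characterises exactly the reflexive frames.
Reflexive: no — 1 is not related to itself.

No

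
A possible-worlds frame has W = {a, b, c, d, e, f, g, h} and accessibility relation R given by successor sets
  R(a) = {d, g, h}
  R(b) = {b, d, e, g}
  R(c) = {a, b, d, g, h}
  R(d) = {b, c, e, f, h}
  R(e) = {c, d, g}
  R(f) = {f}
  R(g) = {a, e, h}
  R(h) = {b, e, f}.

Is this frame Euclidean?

No

Euclidean: no — a R d and a R g, but not d R g.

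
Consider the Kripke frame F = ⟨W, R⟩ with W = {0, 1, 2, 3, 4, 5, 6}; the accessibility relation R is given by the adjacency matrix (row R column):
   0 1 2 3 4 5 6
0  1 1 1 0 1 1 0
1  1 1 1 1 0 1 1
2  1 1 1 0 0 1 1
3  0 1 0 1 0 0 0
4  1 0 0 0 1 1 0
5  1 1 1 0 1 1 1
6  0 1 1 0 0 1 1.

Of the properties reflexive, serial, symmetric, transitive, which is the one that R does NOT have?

transitive

Reflexive: yes — every world is R-related to itself.
Serial: yes — every world has a successor (e.g. 0 R 0).
Symmetric: yes — every pair in R has its reverse in R.
Transitive: no — 0 R 1 and 1 R 3, but not 0 R 3.
Only transitive fails.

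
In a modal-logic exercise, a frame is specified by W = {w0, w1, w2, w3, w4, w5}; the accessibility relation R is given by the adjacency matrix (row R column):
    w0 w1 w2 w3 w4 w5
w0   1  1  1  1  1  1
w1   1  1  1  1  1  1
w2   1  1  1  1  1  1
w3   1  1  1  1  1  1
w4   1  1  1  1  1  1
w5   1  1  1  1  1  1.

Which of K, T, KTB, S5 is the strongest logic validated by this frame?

Reflexive (axiom T): yes — every world is R-related to itself.
Symmetric (axiom B): yes — every pair in R has its reverse in R.
Euclidean (axiom 5): yes — any two successors of a common world are R-related.
So F validates K, T, KTB, S5. The strongest is S5.

S5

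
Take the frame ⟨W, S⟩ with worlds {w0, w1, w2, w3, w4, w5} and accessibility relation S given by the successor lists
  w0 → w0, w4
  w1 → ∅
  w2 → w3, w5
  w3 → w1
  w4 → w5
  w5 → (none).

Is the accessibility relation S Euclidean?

No

Euclidean: no — w2 S w3 and w2 S w5, but not w3 S w5.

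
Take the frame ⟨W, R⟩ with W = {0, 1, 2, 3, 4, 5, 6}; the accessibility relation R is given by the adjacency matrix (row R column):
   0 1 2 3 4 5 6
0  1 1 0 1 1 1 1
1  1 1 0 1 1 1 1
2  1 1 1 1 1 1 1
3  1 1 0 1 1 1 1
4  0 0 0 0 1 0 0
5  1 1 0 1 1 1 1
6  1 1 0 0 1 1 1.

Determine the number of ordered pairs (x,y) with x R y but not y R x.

Enumerating: (0,4), (1,4), (2,0), (2,1), (2,3), (2,4), (2,5), (2,6), (3,4), (3,6), (5,4), (6,4).

12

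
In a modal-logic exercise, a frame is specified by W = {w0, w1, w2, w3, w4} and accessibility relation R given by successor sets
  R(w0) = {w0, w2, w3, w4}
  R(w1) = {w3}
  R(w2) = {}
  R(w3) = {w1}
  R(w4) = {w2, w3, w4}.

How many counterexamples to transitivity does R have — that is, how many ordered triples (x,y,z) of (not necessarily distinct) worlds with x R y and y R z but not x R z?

Enumerating: (w0,w3,w1), (w1,w3,w1), (w3,w1,w3), (w4,w3,w1).

4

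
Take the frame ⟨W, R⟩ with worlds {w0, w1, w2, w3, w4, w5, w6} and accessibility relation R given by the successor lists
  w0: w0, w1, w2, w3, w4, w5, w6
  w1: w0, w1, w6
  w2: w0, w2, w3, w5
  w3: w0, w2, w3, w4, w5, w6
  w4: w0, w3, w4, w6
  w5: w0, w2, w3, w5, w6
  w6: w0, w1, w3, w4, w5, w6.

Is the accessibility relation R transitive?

Transitive: no — w1 R w0 and w0 R w2, but not w1 R w2.

No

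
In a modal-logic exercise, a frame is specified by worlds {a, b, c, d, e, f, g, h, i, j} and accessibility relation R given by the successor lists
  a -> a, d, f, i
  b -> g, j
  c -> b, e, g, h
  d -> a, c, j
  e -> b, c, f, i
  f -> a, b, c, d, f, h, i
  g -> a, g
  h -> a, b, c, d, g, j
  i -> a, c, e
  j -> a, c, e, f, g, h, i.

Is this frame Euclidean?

No

Euclidean: no — a R d and a R f, but not d R f.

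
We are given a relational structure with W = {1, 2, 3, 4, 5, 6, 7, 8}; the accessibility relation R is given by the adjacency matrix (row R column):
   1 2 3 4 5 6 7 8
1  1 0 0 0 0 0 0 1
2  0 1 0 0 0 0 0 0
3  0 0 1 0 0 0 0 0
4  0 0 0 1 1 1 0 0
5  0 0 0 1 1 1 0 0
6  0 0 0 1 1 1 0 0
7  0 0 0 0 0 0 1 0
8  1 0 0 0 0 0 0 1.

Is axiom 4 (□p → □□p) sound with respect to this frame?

Yes

By correspondence theory, 4 is valid on a frame iff R is transitive.
Transitive: yes — every two-step R-path is closed by a direct edge.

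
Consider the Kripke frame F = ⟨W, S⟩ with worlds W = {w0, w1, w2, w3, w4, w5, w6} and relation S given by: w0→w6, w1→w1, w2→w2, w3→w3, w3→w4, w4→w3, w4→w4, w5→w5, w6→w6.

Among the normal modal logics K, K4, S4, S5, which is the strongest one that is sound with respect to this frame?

K4

Transitive (axiom 4): yes — every two-step S-path is closed by a direct edge.
Reflexive (axiom T): no — w0 is not related to itself.
Euclidean (axiom 5): yes — any two successors of a common world are S-related.
So F validates K, K4; S4 would additionally require S to be reflexive. The strongest is K4.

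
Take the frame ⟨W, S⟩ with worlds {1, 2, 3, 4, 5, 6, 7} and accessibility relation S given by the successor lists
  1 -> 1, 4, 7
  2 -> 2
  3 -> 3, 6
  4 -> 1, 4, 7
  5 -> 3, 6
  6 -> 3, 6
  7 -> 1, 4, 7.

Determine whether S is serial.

Yes

Serial: yes — every world has a successor (e.g. 1 S 1).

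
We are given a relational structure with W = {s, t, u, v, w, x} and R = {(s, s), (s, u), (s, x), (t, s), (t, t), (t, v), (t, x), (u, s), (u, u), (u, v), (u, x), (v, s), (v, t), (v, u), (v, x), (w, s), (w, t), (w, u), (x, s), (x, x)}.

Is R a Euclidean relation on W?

Euclidean: no — s R x and s R u, but not x R u.

No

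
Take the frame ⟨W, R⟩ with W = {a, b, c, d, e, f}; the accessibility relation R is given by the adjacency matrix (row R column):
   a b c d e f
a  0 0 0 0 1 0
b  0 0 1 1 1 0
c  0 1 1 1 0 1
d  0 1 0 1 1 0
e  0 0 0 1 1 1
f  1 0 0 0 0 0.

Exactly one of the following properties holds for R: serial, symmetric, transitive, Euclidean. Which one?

Serial: yes — every world has a successor (e.g. a R e).
Symmetric: no — a R e but not e R a.
Transitive: no — a R e and e R d, but not a R d.
Euclidean: no — b R c and b R e, but not c R e.
Only serial holds.

serial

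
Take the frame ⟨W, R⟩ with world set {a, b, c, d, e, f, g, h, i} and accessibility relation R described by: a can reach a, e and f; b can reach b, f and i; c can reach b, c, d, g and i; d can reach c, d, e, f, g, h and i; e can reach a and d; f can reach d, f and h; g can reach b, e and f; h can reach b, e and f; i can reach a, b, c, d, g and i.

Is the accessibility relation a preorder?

Reflexive: no — e is not related to itself.
Transitive: no — a R e and e R d, but not a R d.
So R is not a preorder.

No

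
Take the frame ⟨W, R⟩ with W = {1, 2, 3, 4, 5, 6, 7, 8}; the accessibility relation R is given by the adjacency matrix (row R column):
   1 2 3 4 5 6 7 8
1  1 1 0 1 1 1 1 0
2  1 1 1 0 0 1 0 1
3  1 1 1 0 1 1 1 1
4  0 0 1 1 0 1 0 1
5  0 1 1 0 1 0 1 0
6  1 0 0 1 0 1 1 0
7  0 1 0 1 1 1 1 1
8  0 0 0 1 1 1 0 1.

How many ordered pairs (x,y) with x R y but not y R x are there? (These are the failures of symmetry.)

Enumerating: (1,4), (1,5), (1,7), (2,6), (2,8), (3,1), (3,6), (3,7), (3,8), (4,3), (5,2), (7,2), (7,4), (7,8), (8,5), (8,6).

16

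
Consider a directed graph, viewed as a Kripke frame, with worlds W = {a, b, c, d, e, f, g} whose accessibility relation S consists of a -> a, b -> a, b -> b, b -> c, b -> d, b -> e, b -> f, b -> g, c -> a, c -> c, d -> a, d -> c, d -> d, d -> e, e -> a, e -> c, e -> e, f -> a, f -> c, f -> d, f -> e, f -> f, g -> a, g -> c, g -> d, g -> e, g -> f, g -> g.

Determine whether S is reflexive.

Reflexive: yes — every world is S-related to itself.

Yes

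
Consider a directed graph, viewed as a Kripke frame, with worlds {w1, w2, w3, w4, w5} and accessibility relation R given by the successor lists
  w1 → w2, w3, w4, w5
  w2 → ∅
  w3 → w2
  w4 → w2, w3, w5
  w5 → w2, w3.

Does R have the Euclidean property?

Euclidean: no — w1 R w2 and w1 R w3, but not w2 R w3.

No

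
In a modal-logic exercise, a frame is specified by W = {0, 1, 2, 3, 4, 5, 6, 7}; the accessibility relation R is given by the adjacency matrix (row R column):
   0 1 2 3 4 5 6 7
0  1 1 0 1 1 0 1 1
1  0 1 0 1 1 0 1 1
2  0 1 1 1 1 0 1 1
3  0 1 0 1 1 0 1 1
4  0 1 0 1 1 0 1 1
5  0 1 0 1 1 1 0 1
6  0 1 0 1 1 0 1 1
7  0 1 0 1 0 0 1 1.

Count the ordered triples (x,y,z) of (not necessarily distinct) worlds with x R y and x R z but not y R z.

21

Enumerating: (0,1,0), (0,3,0), (0,4,0), (0,6,0), (0,7,0), (0,7,4), (1,7,4), (2,1,2), (2,3,2), (2,4,2), (2,6,2), (2,7,2), … and 9 more.
Total: 21.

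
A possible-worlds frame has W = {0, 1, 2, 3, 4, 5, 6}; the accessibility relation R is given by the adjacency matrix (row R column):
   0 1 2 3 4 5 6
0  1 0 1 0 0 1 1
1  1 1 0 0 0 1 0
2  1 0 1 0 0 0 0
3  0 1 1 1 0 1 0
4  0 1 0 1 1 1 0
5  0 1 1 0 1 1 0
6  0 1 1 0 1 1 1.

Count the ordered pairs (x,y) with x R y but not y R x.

13

Enumerating: (0,5), (0,6), (1,0), (3,1), (3,2), (3,5), (4,1), (4,3), (5,2), (6,1), (6,2), (6,4), (6,5).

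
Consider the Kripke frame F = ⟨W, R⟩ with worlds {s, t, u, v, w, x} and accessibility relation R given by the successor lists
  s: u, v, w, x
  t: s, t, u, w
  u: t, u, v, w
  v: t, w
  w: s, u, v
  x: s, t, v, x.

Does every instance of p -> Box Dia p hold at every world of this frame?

By correspondence theory, B is valid on a frame iff R is symmetric.
Symmetric: no — s R u but not u R s.

No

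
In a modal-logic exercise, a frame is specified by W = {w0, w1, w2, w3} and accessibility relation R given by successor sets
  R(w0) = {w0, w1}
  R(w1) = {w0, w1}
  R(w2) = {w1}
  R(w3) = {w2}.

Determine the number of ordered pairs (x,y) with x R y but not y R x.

2

Enumerating: (w2,w1), (w3,w2).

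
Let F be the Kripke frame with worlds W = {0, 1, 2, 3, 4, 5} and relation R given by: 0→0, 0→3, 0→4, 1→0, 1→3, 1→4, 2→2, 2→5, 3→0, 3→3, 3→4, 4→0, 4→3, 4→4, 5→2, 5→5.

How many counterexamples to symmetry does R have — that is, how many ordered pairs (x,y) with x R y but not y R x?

Enumerating: (1,0), (1,3), (1,4).

3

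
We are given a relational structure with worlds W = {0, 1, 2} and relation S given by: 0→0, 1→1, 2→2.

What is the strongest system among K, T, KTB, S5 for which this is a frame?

Reflexive (axiom T): yes — every world is S-related to itself.
Symmetric (axiom B): yes — every pair in S has its reverse in S.
Euclidean (axiom 5): yes — any two successors of a common world are S-related.
So F validates K, T, KTB, S5. The strongest is S5.

S5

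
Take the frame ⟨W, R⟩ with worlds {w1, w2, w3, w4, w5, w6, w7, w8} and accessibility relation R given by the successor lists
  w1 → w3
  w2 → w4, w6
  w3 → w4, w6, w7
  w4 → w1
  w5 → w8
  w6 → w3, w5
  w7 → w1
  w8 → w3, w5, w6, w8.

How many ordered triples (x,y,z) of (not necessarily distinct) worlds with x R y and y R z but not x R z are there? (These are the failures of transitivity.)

Enumerating: (w1,w3,w4), (w1,w3,w6), (w1,w3,w7), (w2,w4,w1), (w2,w6,w3), (w2,w6,w5), (w3,w4,w1), (w3,w6,w3), (w3,w6,w5), (w3,w7,w1), (w4,w1,w3), (w5,w8,w3), … and 9 more.
Total: 21.

21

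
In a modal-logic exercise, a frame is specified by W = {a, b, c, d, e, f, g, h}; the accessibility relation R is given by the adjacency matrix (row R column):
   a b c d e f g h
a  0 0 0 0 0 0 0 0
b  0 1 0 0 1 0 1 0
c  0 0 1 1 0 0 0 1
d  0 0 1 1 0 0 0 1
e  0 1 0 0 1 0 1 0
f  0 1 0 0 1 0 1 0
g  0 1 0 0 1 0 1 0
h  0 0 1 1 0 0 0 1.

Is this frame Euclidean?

Yes

Euclidean: yes — any two successors of a common world are R-related.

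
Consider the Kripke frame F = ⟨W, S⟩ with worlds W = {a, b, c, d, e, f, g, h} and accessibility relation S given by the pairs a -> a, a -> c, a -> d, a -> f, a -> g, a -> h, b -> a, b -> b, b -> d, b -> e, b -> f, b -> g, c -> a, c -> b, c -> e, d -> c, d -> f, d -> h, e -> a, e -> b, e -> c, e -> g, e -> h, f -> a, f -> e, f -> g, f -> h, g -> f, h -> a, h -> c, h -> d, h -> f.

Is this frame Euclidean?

Euclidean: no — a S c and a S d, but not c S d.

No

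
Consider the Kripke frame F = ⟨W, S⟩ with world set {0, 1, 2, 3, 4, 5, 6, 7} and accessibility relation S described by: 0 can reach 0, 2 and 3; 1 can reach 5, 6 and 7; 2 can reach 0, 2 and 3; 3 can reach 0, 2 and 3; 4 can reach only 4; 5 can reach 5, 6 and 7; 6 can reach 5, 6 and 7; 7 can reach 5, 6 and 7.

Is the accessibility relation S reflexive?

Reflexive: no — 1 is not related to itself.

No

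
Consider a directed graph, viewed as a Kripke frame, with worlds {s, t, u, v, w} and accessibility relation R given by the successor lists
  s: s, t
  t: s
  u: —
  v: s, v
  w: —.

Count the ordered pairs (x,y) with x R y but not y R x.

1

Enumerating: (v,s).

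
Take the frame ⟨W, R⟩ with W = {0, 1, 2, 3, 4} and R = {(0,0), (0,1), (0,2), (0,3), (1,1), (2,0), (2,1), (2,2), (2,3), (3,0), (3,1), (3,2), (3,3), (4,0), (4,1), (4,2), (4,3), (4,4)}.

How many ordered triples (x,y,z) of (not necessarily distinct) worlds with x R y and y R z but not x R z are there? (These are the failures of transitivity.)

R is transitive; there are no such tuples.

0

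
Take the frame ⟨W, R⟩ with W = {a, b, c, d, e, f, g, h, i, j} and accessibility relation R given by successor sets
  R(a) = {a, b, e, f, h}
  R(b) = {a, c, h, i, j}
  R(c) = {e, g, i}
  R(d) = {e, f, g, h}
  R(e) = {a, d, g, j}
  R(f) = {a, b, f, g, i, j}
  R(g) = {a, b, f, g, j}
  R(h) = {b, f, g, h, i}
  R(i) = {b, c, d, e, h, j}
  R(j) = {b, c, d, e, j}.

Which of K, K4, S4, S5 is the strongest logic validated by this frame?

K

Transitive (axiom 4): no — a R b and b R c, but not a R c.
Reflexive (axiom T): no — b is not related to itself.
Euclidean (axiom 5): no — a R b and a R e, but not b R e.
So F validates K; K4 would additionally require R to be transitive. The strongest is K.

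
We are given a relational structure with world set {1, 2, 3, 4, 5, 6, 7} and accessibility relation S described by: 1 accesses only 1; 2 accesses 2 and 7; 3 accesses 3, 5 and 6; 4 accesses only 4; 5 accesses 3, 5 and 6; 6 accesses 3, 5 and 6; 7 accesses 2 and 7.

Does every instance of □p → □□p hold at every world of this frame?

Yes

The schema 4 characterises exactly the transitive frames.
Transitive: yes — every two-step S-path is closed by a direct edge.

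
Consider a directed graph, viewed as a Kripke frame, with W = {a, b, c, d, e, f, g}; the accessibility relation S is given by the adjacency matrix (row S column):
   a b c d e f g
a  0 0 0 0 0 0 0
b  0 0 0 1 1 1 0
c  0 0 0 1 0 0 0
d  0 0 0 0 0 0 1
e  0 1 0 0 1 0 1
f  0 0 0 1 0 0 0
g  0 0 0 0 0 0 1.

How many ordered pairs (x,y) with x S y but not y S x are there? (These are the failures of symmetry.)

Enumerating: (b,d), (b,f), (c,d), (d,g), (e,g), (f,d).

6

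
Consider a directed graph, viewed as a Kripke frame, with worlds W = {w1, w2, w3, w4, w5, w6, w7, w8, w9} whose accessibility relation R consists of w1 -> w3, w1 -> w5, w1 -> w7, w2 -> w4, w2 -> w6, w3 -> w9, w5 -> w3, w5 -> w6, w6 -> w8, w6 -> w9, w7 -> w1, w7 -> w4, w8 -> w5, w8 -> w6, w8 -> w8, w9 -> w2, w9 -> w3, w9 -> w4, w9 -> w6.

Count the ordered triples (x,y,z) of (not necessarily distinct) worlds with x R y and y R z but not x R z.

27

Enumerating: (w1,w3,w9), (w1,w5,w6), (w1,w7,w1), (w1,w7,w4), (w2,w6,w8), (w2,w6,w9), (w3,w9,w2), (w3,w9,w3), (w3,w9,w4), (w3,w9,w6), (w5,w3,w9), (w5,w6,w8), … and 15 more.
Total: 27.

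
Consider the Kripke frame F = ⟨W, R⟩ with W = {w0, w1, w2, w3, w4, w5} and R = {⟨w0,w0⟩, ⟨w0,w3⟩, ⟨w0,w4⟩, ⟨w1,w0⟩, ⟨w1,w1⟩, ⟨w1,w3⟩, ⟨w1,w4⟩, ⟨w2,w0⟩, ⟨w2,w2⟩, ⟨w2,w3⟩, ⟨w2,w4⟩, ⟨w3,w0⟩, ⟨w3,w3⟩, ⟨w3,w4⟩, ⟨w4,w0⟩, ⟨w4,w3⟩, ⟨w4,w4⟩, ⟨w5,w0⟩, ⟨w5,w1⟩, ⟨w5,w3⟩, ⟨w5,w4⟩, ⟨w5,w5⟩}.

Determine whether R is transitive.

Yes

Transitive: yes — every two-step R-path is closed by a direct edge.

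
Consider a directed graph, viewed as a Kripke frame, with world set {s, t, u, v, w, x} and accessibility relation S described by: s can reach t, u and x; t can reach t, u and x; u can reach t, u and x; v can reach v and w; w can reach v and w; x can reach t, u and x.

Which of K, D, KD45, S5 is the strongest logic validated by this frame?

KD45

Serial (axiom D): yes — every world has a successor (e.g. s S t).
Euclidean (axiom 5): yes — any two successors of a common world are S-related.
Transitive (axiom 4): yes — every two-step S-path is closed by a direct edge.
Reflexive (axiom T): no — s is not related to itself.
So F validates K, D, KD45; S5 would additionally require S to be reflexive. The strongest is KD45.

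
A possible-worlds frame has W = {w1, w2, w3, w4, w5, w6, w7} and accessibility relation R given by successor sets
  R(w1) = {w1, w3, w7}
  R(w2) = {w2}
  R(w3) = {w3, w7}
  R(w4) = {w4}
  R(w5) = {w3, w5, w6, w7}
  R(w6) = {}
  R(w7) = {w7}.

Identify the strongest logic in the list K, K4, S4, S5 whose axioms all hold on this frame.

Transitive (axiom 4): yes — every two-step R-path is closed by a direct edge.
Reflexive (axiom T): no — w6 is not related to itself.
Euclidean (axiom 5): no — w1 R w7 and w1 R w3, but not w7 R w3.
So F validates K, K4; S4 would additionally require R to be reflexive. The strongest is K4.

K4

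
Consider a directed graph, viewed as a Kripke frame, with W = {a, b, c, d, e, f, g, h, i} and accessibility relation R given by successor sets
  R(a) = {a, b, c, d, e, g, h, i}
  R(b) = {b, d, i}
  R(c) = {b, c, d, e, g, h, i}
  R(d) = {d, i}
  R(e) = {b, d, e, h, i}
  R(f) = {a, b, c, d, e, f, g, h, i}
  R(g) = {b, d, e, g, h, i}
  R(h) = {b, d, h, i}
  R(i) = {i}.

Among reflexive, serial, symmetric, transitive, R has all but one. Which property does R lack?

Reflexive: yes — every world is R-related to itself.
Serial: yes — every world has a successor (e.g. a R a).
Symmetric: no — a R b but not b R a.
Transitive: yes — every two-step R-path is closed by a direct edge.
Only symmetric fails.

symmetric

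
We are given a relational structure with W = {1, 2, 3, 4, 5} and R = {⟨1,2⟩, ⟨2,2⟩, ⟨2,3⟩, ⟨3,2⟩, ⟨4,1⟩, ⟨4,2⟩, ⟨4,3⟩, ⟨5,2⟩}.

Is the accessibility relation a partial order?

Reflexive: no — 1 is not related to itself.
Transitive: no — 1 R 2 and 2 R 3, but not 1 R 3.
Antisymmetric: no — 2 R 3 and 3 R 2 with 2 ≠ 3.
So R is not a partial order.

No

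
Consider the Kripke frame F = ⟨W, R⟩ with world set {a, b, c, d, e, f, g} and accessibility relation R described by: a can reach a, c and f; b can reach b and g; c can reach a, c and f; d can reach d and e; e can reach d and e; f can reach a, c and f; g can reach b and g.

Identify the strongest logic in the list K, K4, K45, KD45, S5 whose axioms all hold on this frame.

Transitive (axiom 4): yes — every two-step R-path is closed by a direct edge.
Euclidean (axiom 5): yes — any two successors of a common world are R-related.
Serial (axiom D): yes — every world has a successor (e.g. a R a).
Reflexive (axiom T): yes — every world is R-related to itself.
So F validates K, K4, K45, KD45, S5. The strongest is S5.

S5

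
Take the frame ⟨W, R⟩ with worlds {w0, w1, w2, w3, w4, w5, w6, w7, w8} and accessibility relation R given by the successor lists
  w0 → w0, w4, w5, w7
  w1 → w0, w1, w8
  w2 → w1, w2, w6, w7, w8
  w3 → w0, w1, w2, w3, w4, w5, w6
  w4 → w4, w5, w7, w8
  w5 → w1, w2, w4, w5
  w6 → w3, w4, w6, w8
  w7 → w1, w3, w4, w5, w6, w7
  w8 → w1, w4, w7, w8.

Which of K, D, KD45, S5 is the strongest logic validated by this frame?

Serial (axiom D): yes — every world has a successor (e.g. w0 R w0).
Euclidean (axiom 5): no — w0 R w5 and w0 R w7, but not w5 R w7.
Transitive (axiom 4): no — w0 R w4 and w4 R w8, but not w0 R w8.
Reflexive (axiom T): yes — every world is R-related to itself.
So F validates K, D; KD45 would additionally require R to be Euclidean and transitive. The strongest is D.

D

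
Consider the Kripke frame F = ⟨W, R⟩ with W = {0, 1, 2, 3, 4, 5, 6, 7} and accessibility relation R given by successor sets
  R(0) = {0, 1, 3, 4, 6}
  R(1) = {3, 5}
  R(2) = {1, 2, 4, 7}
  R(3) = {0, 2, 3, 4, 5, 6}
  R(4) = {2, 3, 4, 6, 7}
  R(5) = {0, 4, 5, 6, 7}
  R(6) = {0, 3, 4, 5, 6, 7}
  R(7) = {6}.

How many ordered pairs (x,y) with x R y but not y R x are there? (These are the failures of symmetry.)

12

Enumerating: (0,1), (0,4), (1,3), (1,5), (2,1), (2,7), (3,2), (3,5), (4,7), (5,0), (5,4), (5,7).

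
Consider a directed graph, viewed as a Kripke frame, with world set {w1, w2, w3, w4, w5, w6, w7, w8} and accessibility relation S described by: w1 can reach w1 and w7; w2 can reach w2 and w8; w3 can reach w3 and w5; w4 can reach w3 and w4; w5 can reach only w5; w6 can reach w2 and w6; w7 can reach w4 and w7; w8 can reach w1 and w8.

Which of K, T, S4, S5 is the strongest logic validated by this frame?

Reflexive (axiom T): yes — every world is S-related to itself.
Transitive (axiom 4): no — w1 S w7 and w7 S w4, but not w1 S w4.
Euclidean (axiom 5): no — w1 S w7 and w1 S w1, but not w7 S w1.
So F validates K, T; S4 would additionally require S to be transitive. The strongest is T.

T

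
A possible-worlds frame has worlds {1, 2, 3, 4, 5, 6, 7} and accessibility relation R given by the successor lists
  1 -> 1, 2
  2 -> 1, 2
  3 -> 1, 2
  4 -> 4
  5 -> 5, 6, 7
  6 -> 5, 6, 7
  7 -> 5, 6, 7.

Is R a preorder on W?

No

Reflexive: no — 3 is not related to itself.
Transitive: yes — every two-step R-path is closed by a direct edge.
So R is not a preorder.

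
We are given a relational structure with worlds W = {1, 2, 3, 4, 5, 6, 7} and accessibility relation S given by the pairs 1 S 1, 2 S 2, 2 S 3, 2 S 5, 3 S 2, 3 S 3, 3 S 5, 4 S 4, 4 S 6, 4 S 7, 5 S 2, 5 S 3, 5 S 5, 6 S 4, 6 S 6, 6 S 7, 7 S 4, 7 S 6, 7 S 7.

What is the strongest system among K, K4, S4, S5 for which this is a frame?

S5

Transitive (axiom 4): yes — every two-step S-path is closed by a direct edge.
Reflexive (axiom T): yes — every world is S-related to itself.
Euclidean (axiom 5): yes — any two successors of a common world are S-related.
So F validates K, K4, S4, S5. The strongest is S5.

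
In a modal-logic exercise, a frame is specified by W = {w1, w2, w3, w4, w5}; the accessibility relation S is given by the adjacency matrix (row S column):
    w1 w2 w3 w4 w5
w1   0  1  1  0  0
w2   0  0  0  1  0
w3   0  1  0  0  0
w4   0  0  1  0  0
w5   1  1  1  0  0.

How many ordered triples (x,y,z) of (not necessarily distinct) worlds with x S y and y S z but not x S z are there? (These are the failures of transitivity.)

5

Enumerating: (w1,w2,w4), (w2,w4,w3), (w3,w2,w4), (w4,w3,w2), (w5,w2,w4).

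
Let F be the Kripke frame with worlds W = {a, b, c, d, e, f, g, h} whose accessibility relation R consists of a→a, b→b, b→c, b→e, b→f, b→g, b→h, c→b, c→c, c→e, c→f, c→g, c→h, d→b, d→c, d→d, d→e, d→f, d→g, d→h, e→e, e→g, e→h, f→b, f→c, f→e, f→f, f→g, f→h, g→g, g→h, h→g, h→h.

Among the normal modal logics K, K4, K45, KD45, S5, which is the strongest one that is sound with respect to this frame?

Transitive (axiom 4): yes — every two-step R-path is closed by a direct edge.
Euclidean (axiom 5): no — b R e and b R c, but not e R c.
Serial (axiom D): yes — every world has a successor (e.g. a R a).
Reflexive (axiom T): yes — every world is R-related to itself.
So F validates K, K4; K45 would additionally require R to be Euclidean. The strongest is K4.

K4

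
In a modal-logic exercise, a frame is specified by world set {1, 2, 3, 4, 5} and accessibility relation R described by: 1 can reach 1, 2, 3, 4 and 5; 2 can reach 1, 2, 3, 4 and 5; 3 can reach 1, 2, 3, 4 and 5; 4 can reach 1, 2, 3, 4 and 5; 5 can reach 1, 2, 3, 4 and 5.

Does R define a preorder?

Yes

Reflexive: yes — every world is R-related to itself.
Transitive: yes — every two-step R-path is closed by a direct edge.
So R is a preorder.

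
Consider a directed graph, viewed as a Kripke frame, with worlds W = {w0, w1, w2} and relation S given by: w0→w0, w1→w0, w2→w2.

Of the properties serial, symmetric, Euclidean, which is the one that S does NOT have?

symmetric

Serial: yes — every world has a successor (e.g. w0 S w0).
Symmetric: no — w1 S w0 but not w0 S w1.
Euclidean: yes — any two successors of a common world are S-related.
Only symmetric fails.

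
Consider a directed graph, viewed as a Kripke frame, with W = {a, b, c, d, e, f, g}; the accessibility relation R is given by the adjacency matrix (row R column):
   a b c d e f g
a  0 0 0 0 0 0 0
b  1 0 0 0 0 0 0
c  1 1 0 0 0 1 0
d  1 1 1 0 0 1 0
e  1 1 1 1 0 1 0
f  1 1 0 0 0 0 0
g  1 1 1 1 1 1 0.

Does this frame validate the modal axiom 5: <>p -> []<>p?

No

Axiom 5 corresponds to the accessibility relation being Euclidean.
Euclidean: no — c R a and c R b, but not a R b.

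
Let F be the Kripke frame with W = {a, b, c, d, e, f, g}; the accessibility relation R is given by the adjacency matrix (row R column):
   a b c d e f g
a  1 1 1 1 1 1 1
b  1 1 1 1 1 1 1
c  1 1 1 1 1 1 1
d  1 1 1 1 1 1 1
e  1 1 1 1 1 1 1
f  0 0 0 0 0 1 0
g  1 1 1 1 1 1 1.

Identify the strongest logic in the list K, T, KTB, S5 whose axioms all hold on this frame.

T

Reflexive (axiom T): yes — every world is R-related to itself.
Symmetric (axiom B): no — a R f but not f R a.
Euclidean (axiom 5): no — a R f and a R b, but not f R b.
So F validates K, T; KTB would additionally require R to be symmetric. The strongest is T.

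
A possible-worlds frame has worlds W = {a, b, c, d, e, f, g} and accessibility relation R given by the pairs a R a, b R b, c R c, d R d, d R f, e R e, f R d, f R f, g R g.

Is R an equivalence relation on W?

Yes

Reflexive: yes — every world is R-related to itself.
Symmetric: yes — every pair in R has its reverse in R.
Transitive: yes — every two-step R-path is closed by a direct edge.
So R is an equivalence relation.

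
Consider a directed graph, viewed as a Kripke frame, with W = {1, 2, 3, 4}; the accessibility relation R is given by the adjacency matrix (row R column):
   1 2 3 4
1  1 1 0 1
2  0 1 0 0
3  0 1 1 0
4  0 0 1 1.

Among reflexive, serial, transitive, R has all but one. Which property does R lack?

Reflexive: yes — every world is R-related to itself.
Serial: yes — every world has a successor (e.g. 1 R 1).
Transitive: no — 1 R 4 and 4 R 3, but not 1 R 3.
Only transitive fails.

transitive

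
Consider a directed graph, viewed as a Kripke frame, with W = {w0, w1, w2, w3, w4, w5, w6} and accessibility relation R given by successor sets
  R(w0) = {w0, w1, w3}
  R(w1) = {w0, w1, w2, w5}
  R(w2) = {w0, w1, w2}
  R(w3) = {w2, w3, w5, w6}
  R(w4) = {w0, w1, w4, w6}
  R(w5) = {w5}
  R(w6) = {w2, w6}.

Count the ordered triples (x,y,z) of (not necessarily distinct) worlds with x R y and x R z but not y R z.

Enumerating: (w0,w1,w3), (w0,w3,w0), (w0,w3,w1), (w1,w0,w2), (w1,w0,w5), (w1,w2,w5), (w1,w5,w0), (w1,w5,w1), (w1,w5,w2), (w2,w0,w2), (w3,w2,w3), (w3,w2,w5), … and 14 more.
Total: 26.

26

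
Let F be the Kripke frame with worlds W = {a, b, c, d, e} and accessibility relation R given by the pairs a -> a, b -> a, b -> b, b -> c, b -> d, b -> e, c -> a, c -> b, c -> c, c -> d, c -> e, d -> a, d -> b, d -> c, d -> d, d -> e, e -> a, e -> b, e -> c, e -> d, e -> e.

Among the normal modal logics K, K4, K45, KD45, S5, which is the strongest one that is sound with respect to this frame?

Transitive (axiom 4): yes — every two-step R-path is closed by a direct edge.
Euclidean (axiom 5): no — b R a and b R c, but not a R c.
Serial (axiom D): yes — every world has a successor (e.g. a R a).
Reflexive (axiom T): yes — every world is R-related to itself.
So F validates K, K4; K45 would additionally require R to be Euclidean. The strongest is K4.

K4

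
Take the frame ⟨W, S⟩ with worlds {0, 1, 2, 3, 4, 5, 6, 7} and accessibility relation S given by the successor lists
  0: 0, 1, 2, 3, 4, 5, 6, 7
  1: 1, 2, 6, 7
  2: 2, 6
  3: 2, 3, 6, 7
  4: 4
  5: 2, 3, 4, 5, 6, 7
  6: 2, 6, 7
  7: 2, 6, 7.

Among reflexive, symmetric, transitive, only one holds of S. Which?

Reflexive: yes — every world is S-related to itself.
Symmetric: no — 0 S 1 but not 1 S 0.
Transitive: no — 2 S 6 and 6 S 7, but not 2 S 7.
Only reflexive holds.

reflexive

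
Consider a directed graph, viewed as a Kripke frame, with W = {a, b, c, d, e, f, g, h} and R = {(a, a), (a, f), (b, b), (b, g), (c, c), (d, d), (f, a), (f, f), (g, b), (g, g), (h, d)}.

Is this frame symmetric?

Symmetric: no — h R d but not d R h.

No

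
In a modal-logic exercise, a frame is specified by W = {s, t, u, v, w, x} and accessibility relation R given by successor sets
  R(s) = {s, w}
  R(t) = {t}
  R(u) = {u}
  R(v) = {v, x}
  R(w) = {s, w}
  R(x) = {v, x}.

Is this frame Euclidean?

Euclidean: yes — any two successors of a common world are R-related.

Yes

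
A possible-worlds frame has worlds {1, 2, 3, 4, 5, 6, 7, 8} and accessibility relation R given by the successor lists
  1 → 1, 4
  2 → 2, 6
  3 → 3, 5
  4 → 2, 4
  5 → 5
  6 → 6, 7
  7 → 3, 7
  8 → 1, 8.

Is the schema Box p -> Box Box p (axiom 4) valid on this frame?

The schema 4 characterises exactly the transitive frames.
Transitive: no — 1 R 4 and 4 R 2, but not 1 R 2.

No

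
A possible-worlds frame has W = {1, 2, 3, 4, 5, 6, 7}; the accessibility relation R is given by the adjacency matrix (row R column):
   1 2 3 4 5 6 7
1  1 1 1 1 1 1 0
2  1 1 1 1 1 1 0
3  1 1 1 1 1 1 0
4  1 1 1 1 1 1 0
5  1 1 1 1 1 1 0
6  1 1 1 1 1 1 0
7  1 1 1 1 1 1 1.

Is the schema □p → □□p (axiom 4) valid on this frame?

The schema 4 characterises exactly the transitive frames.
Transitive: yes — every two-step R-path is closed by a direct edge.

Yes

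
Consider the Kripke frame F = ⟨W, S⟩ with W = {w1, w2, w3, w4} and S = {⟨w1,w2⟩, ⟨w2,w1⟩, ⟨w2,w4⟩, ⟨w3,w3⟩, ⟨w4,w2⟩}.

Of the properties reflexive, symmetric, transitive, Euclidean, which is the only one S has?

symmetric

Reflexive: no — w1 is not related to itself.
Symmetric: yes — every pair in S has its reverse in S.
Transitive: no — w1 S w2 and w2 S w4, but not w1 S w4.
Euclidean: no — w2 S w1 and w2 S w4, but not w1 S w4.
Only symmetric holds.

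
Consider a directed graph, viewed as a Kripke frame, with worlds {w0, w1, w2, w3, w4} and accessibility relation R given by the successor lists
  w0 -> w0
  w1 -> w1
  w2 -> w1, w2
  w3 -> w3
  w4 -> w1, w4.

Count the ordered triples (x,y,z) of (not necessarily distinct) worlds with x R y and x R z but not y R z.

Enumerating: (w2,w1,w2), (w4,w1,w4).

2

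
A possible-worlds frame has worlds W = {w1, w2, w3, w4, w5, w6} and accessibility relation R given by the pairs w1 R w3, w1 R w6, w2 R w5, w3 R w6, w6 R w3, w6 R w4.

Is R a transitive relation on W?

Transitive: no — w1 R w6 and w6 R w4, but not w1 R w4.

No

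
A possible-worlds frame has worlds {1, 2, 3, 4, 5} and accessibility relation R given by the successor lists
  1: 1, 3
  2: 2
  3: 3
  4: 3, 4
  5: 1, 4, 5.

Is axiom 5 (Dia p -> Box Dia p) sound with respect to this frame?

The schema 5 characterises exactly the Euclidean frames.
Euclidean: no — 5 R 1 and 5 R 4, but not 1 R 4.

No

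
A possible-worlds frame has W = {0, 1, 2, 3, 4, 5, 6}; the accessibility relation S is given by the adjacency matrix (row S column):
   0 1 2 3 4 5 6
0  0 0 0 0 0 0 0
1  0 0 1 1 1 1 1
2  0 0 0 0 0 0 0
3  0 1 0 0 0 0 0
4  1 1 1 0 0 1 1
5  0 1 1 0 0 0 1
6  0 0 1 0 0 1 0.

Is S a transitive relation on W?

Transitive: no — 1 S 4 and 4 S 0, but not 1 S 0.

No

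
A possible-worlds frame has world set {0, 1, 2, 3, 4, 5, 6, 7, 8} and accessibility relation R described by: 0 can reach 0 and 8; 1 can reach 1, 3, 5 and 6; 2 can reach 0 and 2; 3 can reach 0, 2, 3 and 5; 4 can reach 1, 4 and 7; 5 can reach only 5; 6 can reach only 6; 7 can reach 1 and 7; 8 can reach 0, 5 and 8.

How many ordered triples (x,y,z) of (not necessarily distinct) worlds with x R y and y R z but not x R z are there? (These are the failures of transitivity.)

Enumerating: (0,8,5), (1,3,0), (1,3,2), (2,0,8), (3,0,8), (4,1,3), (4,1,5), (4,1,6), (7,1,3), (7,1,5), (7,1,6).

11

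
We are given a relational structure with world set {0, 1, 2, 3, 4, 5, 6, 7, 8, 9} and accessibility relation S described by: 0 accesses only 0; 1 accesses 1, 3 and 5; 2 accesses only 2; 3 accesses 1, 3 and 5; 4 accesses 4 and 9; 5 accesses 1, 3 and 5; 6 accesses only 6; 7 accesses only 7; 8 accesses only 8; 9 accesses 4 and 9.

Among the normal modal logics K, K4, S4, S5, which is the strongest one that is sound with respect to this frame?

Transitive (axiom 4): yes — every two-step S-path is closed by a direct edge.
Reflexive (axiom T): yes — every world is S-related to itself.
Euclidean (axiom 5): yes — any two successors of a common world are S-related.
So F validates K, K4, S4, S5. The strongest is S5.

S5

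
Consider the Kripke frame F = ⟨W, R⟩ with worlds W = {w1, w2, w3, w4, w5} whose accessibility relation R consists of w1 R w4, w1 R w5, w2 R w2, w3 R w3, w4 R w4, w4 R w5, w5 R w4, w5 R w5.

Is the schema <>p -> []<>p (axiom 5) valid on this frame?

Yes

The schema 5 characterises exactly the Euclidean frames.
Euclidean: yes — any two successors of a common world are R-related.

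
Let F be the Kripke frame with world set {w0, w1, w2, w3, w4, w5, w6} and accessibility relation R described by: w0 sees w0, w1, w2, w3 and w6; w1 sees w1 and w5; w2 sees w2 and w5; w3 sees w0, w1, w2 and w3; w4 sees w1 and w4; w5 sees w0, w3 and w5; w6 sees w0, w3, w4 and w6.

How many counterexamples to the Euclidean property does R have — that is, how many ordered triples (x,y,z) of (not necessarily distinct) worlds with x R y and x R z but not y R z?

Enumerating: (w0,w1,w0), (w0,w1,w2), (w0,w1,w3), (w0,w1,w6), (w0,w2,w0), (w0,w2,w1), (w0,w2,w3), (w0,w2,w6), (w0,w3,w6), (w0,w6,w1), (w0,w6,w2), (w1,w5,w1), … and 16 more.
Total: 28.

28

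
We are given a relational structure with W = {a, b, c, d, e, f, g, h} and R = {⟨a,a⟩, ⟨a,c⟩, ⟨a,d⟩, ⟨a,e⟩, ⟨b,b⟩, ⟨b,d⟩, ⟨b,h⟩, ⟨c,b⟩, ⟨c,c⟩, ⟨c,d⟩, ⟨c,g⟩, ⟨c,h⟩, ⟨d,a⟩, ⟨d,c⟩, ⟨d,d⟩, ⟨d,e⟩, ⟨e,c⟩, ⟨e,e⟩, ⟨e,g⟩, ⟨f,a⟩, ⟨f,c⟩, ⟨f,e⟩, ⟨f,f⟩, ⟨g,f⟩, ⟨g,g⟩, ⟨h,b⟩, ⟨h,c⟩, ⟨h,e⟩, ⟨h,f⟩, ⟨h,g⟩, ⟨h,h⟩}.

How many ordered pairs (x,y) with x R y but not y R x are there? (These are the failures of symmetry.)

15

Enumerating: (a,c), (a,e), (b,d), (c,b), (c,g), (d,e), (e,c), (e,g), (f,a), (f,c), (f,e), (g,f), (h,e), (h,f), (h,g).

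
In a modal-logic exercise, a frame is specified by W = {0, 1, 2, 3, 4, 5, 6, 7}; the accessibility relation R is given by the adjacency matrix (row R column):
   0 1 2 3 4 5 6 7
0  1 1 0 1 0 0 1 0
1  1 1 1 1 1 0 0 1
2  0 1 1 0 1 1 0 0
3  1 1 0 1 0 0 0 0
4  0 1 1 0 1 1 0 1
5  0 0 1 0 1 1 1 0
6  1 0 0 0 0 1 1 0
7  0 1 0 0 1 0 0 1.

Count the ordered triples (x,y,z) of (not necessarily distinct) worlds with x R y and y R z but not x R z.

32

Enumerating: (0,1,2), (0,1,4), (0,1,7), (0,6,5), (1,0,6), (1,2,5), (1,4,5), (2,1,0), (2,1,3), (2,1,7), (2,4,7), (2,5,6), … and 20 more.
Total: 32.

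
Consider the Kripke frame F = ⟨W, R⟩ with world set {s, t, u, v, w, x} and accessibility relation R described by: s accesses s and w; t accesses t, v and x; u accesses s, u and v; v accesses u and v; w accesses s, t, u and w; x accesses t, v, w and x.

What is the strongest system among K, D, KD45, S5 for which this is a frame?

D

Serial (axiom D): yes — every world has a successor (e.g. s R s).
Euclidean (axiom 5): no — t R v and t R x, but not v R x.
Transitive (axiom 4): no — s R w and w R t, but not s R t.
Reflexive (axiom T): yes — every world is R-related to itself.
So F validates K, D; KD45 would additionally require R to be Euclidean and transitive. The strongest is D.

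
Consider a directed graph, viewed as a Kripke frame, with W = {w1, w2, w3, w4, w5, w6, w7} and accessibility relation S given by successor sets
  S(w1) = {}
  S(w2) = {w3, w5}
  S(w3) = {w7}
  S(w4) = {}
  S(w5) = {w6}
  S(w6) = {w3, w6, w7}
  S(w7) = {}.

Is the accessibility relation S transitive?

No

Transitive: no — w2 S w3 and w3 S w7, but not w2 S w7.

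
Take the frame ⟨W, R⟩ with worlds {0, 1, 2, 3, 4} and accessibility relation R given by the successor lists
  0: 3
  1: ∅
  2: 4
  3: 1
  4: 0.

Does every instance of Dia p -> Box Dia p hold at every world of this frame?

No

The schema 5 characterises exactly the Euclidean frames.
Euclidean: no — 0 R 3 and 0 R 3, but not 3 R 3.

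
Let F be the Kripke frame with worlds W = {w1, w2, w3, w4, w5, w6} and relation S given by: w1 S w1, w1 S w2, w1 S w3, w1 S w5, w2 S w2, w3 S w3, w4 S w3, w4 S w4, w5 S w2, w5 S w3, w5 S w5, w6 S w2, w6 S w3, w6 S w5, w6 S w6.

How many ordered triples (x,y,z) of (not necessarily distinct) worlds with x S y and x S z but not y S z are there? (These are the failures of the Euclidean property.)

19

Enumerating: (w1,w2,w1), (w1,w2,w3), (w1,w2,w5), (w1,w3,w1), (w1,w3,w2), (w1,w3,w5), (w1,w5,w1), (w4,w3,w4), (w5,w2,w3), (w5,w2,w5), (w5,w3,w2), (w5,w3,w5), … and 7 more.
Total: 19.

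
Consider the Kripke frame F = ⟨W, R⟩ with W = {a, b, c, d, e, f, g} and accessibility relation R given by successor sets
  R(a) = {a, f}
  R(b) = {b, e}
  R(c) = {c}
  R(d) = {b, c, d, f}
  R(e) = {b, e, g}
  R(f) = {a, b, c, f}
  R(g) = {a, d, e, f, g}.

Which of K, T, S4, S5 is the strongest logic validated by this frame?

Reflexive (axiom T): yes — every world is R-related to itself.
Transitive (axiom 4): no — a R f and f R b, but not a R b.
Euclidean (axiom 5): no — d R b and d R c, but not b R c.
So F validates K, T; S4 would additionally require R to be transitive. The strongest is T.

T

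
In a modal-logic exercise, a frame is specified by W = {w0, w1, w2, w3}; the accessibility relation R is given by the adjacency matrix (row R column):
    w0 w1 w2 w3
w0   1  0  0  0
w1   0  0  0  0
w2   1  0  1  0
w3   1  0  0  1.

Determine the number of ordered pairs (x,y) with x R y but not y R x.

2

Enumerating: (w2,w0), (w3,w0).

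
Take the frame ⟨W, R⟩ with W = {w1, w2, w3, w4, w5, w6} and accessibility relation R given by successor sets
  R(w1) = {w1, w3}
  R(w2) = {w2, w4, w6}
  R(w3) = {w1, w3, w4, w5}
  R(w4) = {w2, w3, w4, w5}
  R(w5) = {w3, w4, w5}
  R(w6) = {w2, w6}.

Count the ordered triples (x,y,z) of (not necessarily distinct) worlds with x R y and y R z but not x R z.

10

Enumerating: (w1,w3,w4), (w1,w3,w5), (w2,w4,w3), (w2,w4,w5), (w3,w4,w2), (w4,w2,w6), (w4,w3,w1), (w5,w3,w1), (w5,w4,w2), (w6,w2,w4).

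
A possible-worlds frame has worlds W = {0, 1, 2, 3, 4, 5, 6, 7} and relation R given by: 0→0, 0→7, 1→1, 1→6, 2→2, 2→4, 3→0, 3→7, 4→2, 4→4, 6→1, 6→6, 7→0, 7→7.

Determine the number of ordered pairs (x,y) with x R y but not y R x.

Enumerating: (3,0), (3,7).

2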